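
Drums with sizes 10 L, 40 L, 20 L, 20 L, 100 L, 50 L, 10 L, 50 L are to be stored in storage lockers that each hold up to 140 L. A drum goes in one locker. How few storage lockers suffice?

Total = 100 + 50 + 50 + 40 + 20 + 20 + 10 + 10 = 300 L.
Lower bound: ⌈300/140⌉ = 3 storage lockers.
A packing using 3 storage lockers:
  locker 1: 100 + 40 = 140
  locker 2: 50 + 50 + 20 + 20 = 140
  locker 3: 10 + 10 = 20
This matches the lower bound, so 3 is optimal.

3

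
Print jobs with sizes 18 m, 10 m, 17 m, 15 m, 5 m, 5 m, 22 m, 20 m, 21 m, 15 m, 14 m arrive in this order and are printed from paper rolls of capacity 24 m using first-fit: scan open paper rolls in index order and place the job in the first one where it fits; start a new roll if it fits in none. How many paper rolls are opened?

  18 → roll 1 (new)  [load 18/24]
  10 → roll 2 (new)  [load 10/24]
  17 → roll 3 (new)  [load 17/24]
  15 → roll 4 (new)  [load 15/24]
  5 → roll 1  [load 23/24]
  5 → roll 2  [load 15/24]
  22 → roll 5 (new)  [load 22/24]
  20 → roll 6 (new)  [load 20/24]
  21 → roll 7 (new)  [load 21/24]
  15 → roll 8 (new)  [load 15/24]
  14 → roll 9 (new)  [load 14/24]
9 paper rolls opened.

9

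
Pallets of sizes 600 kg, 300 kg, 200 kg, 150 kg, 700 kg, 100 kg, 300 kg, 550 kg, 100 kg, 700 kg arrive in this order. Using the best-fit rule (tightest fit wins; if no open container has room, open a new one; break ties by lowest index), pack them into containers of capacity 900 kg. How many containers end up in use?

  600 → container 1 (new)  [load 600/900]
  300 → container 1  [load 900/900]
  200 → container 2 (new)  [load 200/900]
  150 → container 2  [load 350/900]
  700 → container 3 (new)  [load 700/900]
  100 → container 3  [load 800/900]
  300 → container 2  [load 650/900]
  550 → container 4 (new)  [load 550/900]
  100 → container 3  [load 900/900]
  700 → container 5 (new)  [load 700/900]
5 containers opened.

5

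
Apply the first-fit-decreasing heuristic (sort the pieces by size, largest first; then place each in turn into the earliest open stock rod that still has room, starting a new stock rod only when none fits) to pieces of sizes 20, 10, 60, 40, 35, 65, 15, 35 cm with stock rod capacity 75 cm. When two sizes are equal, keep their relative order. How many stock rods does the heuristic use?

Sorted descending: 65, 60, 40, 35, 35, 20, 15, 10.
  65 → stock rod 1 (new)  [load 65/75]
  60 → stock rod 2 (new)  [load 60/75]
  40 → stock rod 3 (new)  [load 40/75]
  35 → stock rod 3  [load 75/75]
  35 → stock rod 4 (new)  [load 35/75]
  20 → stock rod 4  [load 55/75]
  15 → stock rod 2  [load 75/75]
  10 → stock rod 1  [load 75/75]
4 stock rods opened.

4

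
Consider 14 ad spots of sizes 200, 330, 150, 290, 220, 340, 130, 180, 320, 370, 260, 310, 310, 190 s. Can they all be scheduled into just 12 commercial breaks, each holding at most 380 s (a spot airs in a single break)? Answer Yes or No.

Yes

A valid assignment using 11 commercial breaks:
  break 1: 370 = 370
  break 2: 340 = 340
  break 3: 330 = 330
  break 4: 320 = 320
  break 5: 310 = 310
  break 6: 310 = 310
  break 7: 290 = 290
  break 8: 260 = 260
  break 9: 220 + 150 = 370
  break 10: 200 + 180 = 380
  break 11: 190 + 130 = 320
That uses only 11 ≤ 12, so 12 commercial breaks are enough.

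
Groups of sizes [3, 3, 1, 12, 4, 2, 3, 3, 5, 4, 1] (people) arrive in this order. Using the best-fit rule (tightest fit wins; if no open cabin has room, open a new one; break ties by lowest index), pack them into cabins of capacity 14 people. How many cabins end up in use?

  3 → cabin 1 (new)  [load 3/14]
  3 → cabin 1  [load 6/14]
  1 → cabin 1  [load 7/14]
  12 → cabin 2 (new)  [load 12/14]
  4 → cabin 1  [load 11/14]
  2 → cabin 2  [load 14/14]
  3 → cabin 1  [load 14/14]
  3 → cabin 3 (new)  [load 3/14]
  5 → cabin 3  [load 8/14]
  4 → cabin 3  [load 12/14]
  1 → cabin 3  [load 13/14]
3 cabins opened.

3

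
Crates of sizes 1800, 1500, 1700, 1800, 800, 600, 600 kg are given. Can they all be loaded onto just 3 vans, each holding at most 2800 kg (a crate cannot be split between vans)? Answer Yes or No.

Total = 8800 kg; ⌈8800/2800⌉ = 4.
At least 4 vans are required, but only 3 are allowed.

No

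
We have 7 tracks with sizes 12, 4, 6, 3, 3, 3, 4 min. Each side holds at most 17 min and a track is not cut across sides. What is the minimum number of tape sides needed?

Total = 12 + 6 + 4 + 4 + 3 + 3 + 3 = 35 min.
Lower bound: ⌈35/17⌉ = 3 tape sides.
A packing using 3 tape sides:
  side 1: 12 + 4 = 16
  side 2: 6 + 4 + 3 + 3 = 16
  side 3: 3 = 3
This matches the lower bound, so 3 is optimal.

3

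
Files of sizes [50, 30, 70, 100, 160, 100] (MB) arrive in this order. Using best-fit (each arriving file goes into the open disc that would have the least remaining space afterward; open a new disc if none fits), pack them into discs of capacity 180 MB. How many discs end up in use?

4

  50 → disc 1 (new)  [load 50/180]
  30 → disc 1  [load 80/180]
  70 → disc 1  [load 150/180]
  100 → disc 2 (new)  [load 100/180]
  160 → disc 3 (new)  [load 160/180]
  100 → disc 4 (new)  [load 100/180]
4 discs opened.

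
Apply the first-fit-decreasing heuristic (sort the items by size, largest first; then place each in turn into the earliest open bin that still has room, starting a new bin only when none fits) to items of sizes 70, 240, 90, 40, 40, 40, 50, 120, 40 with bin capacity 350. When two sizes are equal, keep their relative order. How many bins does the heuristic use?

Sorted descending: 240, 120, 90, 70, 50, 40, 40, 40, 40.
  240 → bin 1 (new)  [load 240/350]
  120 → bin 2 (new)  [load 120/350]
  90 → bin 1  [load 330/350]
  70 → bin 2  [load 190/350]
  50 → bin 2  [load 240/350]
  40 → bin 2  [load 280/350]
  40 → bin 2  [load 320/350]
  40 → bin 3 (new)  [load 40/350]
  40 → bin 3  [load 80/350]
3 bins opened.

3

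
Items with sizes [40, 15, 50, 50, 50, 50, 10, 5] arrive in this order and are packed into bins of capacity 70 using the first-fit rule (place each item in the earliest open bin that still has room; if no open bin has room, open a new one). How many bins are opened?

  40 → bin 1 (new)  [load 40/70]
  15 → bin 1  [load 55/70]
  50 → bin 2 (new)  [load 50/70]
  50 → bin 3 (new)  [load 50/70]
  50 → bin 4 (new)  [load 50/70]
  50 → bin 5 (new)  [load 50/70]
  10 → bin 1  [load 65/70]
  5 → bin 1  [load 70/70]
5 bins opened.

5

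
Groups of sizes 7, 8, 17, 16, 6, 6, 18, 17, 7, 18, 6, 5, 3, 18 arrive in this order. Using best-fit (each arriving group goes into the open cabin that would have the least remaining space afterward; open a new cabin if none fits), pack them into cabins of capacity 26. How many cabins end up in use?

  7 → cabin 1 (new)  [load 7/26]
  8 → cabin 1  [load 15/26]
  17 → cabin 2 (new)  [load 17/26]
  16 → cabin 3 (new)  [load 16/26]
  6 → cabin 2  [load 23/26]
  6 → cabin 3  [load 22/26]
  18 → cabin 4 (new)  [load 18/26]
  17 → cabin 5 (new)  [load 17/26]
  7 → cabin 4  [load 25/26]
  18 → cabin 6 (new)  [load 18/26]
  6 → cabin 6  [load 24/26]
  5 → cabin 5  [load 22/26]
  3 → cabin 2  [load 26/26]
  18 → cabin 7 (new)  [load 18/26]
7 cabins opened.

7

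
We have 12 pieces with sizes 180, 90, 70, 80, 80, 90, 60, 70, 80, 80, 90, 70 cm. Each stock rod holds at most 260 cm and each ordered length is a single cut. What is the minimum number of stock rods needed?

5

Total = 180 + 90 + 90 + 90 + 80 + 80 + 80 + 80 + 70 + 70 + 70 + 60 = 1040 cm.
Lower bound: ⌈1040/260⌉ = 4 stock rods.
A packing using 5 stock rods:
  stock rod 1: 180 + 80 = 260
  stock rod 2: 90 + 90 + 80 = 260
  stock rod 3: 90 + 80 + 80 = 250
  stock rod 4: 70 + 70 + 70 = 210
  stock rod 5: 60 = 60
No arrangement into 4 stock rods stays within capacity, so 5 is optimal.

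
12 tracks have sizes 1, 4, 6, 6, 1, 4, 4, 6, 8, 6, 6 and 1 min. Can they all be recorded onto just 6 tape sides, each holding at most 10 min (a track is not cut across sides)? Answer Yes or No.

Yes

A valid assignment using 6 tape sides:
  side 1: 8 + 1 + 1 = 10
  side 2: 6 + 4 = 10
  side 3: 6 + 4 = 10
  side 4: 6 + 4 = 10
  side 5: 6 + 1 = 7
  side 6: 6 = 6
Every load is within 10 min, so 6 tape sides suffice.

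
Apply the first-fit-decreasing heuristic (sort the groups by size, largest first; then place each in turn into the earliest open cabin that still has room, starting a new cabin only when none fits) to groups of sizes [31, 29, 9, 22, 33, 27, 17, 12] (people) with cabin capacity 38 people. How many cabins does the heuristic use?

Sorted descending: 33, 31, 29, 27, 22, 17, 12, 9.
  33 → cabin 1 (new)  [load 33/38]
  31 → cabin 2 (new)  [load 31/38]
  29 → cabin 3 (new)  [load 29/38]
  27 → cabin 4 (new)  [load 27/38]
  22 → cabin 5 (new)  [load 22/38]
  17 → cabin 6 (new)  [load 17/38]
  12 → cabin 5  [load 34/38]
  9 → cabin 3  [load 38/38]
6 cabins opened.

6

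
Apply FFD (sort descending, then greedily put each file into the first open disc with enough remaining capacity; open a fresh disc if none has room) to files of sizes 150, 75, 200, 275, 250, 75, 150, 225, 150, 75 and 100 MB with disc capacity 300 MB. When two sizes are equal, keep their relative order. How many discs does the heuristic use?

Sorted descending: 275, 250, 225, 200, 150, 150, 150, 100, 75, 75, 75.
  275 → disc 1 (new)  [load 275/300]
  250 → disc 2 (new)  [load 250/300]
  225 → disc 3 (new)  [load 225/300]
  200 → disc 4 (new)  [load 200/300]
  150 → disc 5 (new)  [load 150/300]
  150 → disc 5  [load 300/300]
  150 → disc 6 (new)  [load 150/300]
  100 → disc 4  [load 300/300]
  75 → disc 3  [load 300/300]
  75 → disc 6  [load 225/300]
  75 → disc 6  [load 300/300]
6 discs opened.

6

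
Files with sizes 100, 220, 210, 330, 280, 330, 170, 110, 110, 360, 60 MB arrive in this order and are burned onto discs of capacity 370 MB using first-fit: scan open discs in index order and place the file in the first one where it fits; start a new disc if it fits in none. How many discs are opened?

  100 → disc 1 (new)  [load 100/370]
  220 → disc 1  [load 320/370]
  210 → disc 2 (new)  [load 210/370]
  330 → disc 3 (new)  [load 330/370]
  280 → disc 4 (new)  [load 280/370]
  330 → disc 5 (new)  [load 330/370]
  170 → disc 6 (new)  [load 170/370]
  110 → disc 2  [load 320/370]
  110 → disc 6  [load 280/370]
  360 → disc 7 (new)  [load 360/370]
  60 → disc 4  [load 340/370]
7 discs opened.

7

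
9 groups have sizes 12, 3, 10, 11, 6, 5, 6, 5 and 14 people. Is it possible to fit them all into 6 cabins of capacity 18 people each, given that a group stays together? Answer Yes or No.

Yes

A valid assignment using 5 cabins:
  cabin 1: 14 + 3 = 17
  cabin 2: 12 + 6 = 18
  cabin 3: 11 + 6 = 17
  cabin 4: 10 + 5 = 15
  cabin 5: 5 = 5
That uses only 5 ≤ 6, so 6 cabins are enough.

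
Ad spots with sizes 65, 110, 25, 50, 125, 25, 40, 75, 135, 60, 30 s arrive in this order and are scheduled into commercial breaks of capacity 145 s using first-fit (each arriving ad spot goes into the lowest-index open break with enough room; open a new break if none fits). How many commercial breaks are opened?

6

  65 → break 1 (new)  [load 65/145]
  110 → break 2 (new)  [load 110/145]
  25 → break 1  [load 90/145]
  50 → break 1  [load 140/145]
  125 → break 3 (new)  [load 125/145]
  25 → break 2  [load 135/145]
  40 → break 4 (new)  [load 40/145]
  75 → break 4  [load 115/145]
  135 → break 5 (new)  [load 135/145]
  60 → break 6 (new)  [load 60/145]
  30 → break 4  [load 145/145]
6 commercial breaks opened.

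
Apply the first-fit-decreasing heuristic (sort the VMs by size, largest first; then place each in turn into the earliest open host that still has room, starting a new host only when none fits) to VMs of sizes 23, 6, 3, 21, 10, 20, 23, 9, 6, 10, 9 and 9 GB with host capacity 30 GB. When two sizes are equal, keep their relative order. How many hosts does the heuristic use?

6

Sorted descending: 23, 23, 21, 20, 10, 10, 9, 9, 9, 6, 6, 3.
  23 → host 1 (new)  [load 23/30]
  23 → host 2 (new)  [load 23/30]
  21 → host 3 (new)  [load 21/30]
  20 → host 4 (new)  [load 20/30]
  10 → host 4  [load 30/30]
  10 → host 5 (new)  [load 10/30]
  9 → host 3  [load 30/30]
  9 → host 5  [load 19/30]
  9 → host 5  [load 28/30]
  6 → host 1  [load 29/30]
  6 → host 2  [load 29/30]
  3 → host 6 (new)  [load 3/30]
6 hosts opened.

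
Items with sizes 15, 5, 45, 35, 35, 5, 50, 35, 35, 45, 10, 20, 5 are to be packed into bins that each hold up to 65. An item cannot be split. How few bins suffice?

7

Total = 50 + 45 + 45 + 35 + 35 + 35 + 35 + 20 + 15 + 10 + 5 + 5 + 5 = 340.
Lower bound: ⌈340/65⌉ = 6 bins.
Also, 7 items each exceed 65/2, and no two of those can share a bin, so at least 7 bins are needed.
A packing using 7 bins:
  bin 1: 50 + 15 = 65
  bin 2: 45 + 20 = 65
  bin 3: 45 + 10 + 5 + 5 = 65
  bin 4: 35 + 5 = 40
  bin 5: 35 = 35
  bin 6: 35 = 35
  bin 7: 35 = 35
This matches the lower bound, so 7 is optimal.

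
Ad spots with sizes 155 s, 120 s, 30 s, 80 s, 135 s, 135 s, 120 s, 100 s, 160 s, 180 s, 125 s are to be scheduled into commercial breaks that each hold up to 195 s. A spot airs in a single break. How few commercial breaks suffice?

9

Total = 180 + 160 + 155 + 135 + 135 + 125 + 120 + 120 + 100 + 80 + 30 = 1340 s.
Lower bound: ⌈1340/195⌉ = 7 commercial breaks.
Also, 9 ad spots each exceed 195/2 s, and no two of those can share a break, so at least 9 commercial breaks are needed.
A packing using 9 commercial breaks:
  break 1: 180 = 180
  break 2: 160 + 30 = 190
  break 3: 155 = 155
  break 4: 135 = 135
  break 5: 135 = 135
  break 6: 125 = 125
  break 7: 120 = 120
  break 8: 120 = 120
  break 9: 100 + 80 = 180
This matches the lower bound, so 9 is optimal.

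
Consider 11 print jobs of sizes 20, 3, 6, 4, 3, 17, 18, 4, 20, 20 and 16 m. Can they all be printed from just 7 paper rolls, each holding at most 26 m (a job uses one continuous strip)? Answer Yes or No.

A valid assignment using 6 paper rolls:
  roll 1: 20 + 6 = 26
  roll 2: 20 + 4 = 24
  roll 3: 20 + 4 = 24
  roll 4: 18 + 3 + 3 = 24
  roll 5: 17 = 17
  roll 6: 16 = 16
That uses only 6 ≤ 7, so 7 paper rolls are enough.

Yes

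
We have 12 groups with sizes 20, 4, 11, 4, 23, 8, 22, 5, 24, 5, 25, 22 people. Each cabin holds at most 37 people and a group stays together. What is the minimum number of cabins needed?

6

Total = 25 + 24 + 23 + 22 + 22 + 20 + 11 + 8 + 5 + 5 + 4 + 4 = 173 people.
Lower bound: ⌈173/37⌉ = 5 cabins.
Also, 6 groups each exceed 37/2 people, and no two of those can share a cabin, so at least 6 cabins are needed.
A packing using 6 cabins:
  cabin 1: 25 + 11 = 36
  cabin 2: 24 + 8 + 5 = 37
  cabin 3: 23 + 5 + 4 + 4 = 36
  cabin 4: 22 = 22
  cabin 5: 22 = 22
  cabin 6: 20 = 20
This matches the lower bound, so 6 is optimal.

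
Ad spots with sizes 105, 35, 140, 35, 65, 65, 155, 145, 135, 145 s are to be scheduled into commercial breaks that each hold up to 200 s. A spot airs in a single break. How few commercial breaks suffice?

Total = 155 + 145 + 145 + 140 + 135 + 105 + 65 + 65 + 35 + 35 = 1025 s.
Lower bound: ⌈1025/200⌉ = 6 commercial breaks.
A packing using 6 commercial breaks:
  break 1: 155 + 35 = 190
  break 2: 145 + 35 = 180
  break 3: 145 = 145
  break 4: 140 = 140
  break 5: 135 + 65 = 200
  break 6: 105 + 65 = 170
This matches the lower bound, so 6 is optimal.

6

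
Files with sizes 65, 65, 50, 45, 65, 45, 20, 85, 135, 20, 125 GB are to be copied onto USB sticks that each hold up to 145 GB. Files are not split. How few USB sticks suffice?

Total = 135 + 125 + 85 + 65 + 65 + 65 + 50 + 45 + 45 + 20 + 20 = 720 GB.
Lower bound: ⌈720/145⌉ = 5 USB sticks.
A packing using 6 USB sticks:
  USB stick 1: 135 = 135
  USB stick 2: 125 + 20 = 145
  USB stick 3: 85 + 50 = 135
  USB stick 4: 65 + 65 = 130
  USB stick 5: 65 + 45 + 20 = 130
  USB stick 6: 45 = 45
No arrangement into 5 USB sticks stays within capacity, so 6 is optimal.

6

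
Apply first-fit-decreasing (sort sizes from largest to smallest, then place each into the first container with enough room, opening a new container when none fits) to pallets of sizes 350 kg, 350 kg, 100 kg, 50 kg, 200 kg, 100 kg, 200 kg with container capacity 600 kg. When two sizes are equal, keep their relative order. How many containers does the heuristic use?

Sorted descending: 350, 350, 200, 200, 100, 100, 50.
  350 → container 1 (new)  [load 350/600]
  350 → container 2 (new)  [load 350/600]
  200 → container 1  [load 550/600]
  200 → container 2  [load 550/600]
  100 → container 3 (new)  [load 100/600]
  100 → container 3  [load 200/600]
  50 → container 1  [load 600/600]
3 containers opened.

3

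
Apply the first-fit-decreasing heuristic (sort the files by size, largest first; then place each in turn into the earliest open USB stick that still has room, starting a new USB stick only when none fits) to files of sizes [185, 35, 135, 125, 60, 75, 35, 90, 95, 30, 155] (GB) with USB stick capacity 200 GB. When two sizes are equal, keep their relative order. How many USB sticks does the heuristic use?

Sorted descending: 185, 155, 135, 125, 95, 90, 75, 60, 35, 35, 30.
  185 → USB stick 1 (new)  [load 185/200]
  155 → USB stick 2 (new)  [load 155/200]
  135 → USB stick 3 (new)  [load 135/200]
  125 → USB stick 4 (new)  [load 125/200]
  95 → USB stick 5 (new)  [load 95/200]
  90 → USB stick 5  [load 185/200]
  75 → USB stick 4  [load 200/200]
  60 → USB stick 3  [load 195/200]
  35 → USB stick 2  [load 190/200]
  35 → USB stick 6 (new)  [load 35/200]
  30 → USB stick 6  [load 65/200]
6 USB sticks opened.

6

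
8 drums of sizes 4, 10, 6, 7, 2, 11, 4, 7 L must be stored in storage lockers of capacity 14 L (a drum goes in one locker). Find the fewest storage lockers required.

Total = 11 + 10 + 7 + 7 + 6 + 4 + 4 + 2 = 51 L.
Lower bound: ⌈51/14⌉ = 4 storage lockers.
A packing using 4 storage lockers:
  locker 1: 11 + 2 = 13
  locker 2: 10 + 4 = 14
  locker 3: 7 + 7 = 14
  locker 4: 6 + 4 = 10
This matches the lower bound, so 4 is optimal.

4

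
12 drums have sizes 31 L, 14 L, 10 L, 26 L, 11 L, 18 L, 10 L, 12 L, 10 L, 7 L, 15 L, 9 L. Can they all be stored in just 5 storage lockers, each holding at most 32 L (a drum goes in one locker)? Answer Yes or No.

Total = 173 L; ⌈173/32⌉ = 6.
At least 6 storage lockers are required, but only 5 are allowed.

No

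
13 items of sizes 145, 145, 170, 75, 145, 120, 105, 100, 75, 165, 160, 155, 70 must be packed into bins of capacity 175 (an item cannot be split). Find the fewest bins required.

Total = 170 + 165 + 160 + 155 + 145 + 145 + 145 + 120 + 105 + 100 + 75 + 75 + 70 = 1630.
Lower bound: ⌈1630/175⌉ = 10 bins.
A packing using 11 bins:
  bin 1: 170 = 170
  bin 2: 165 = 165
  bin 3: 160 = 160
  bin 4: 155 = 155
  bin 5: 145 = 145
  bin 6: 145 = 145
  bin 7: 145 = 145
  bin 8: 120 = 120
  bin 9: 105 + 70 = 175
  bin 10: 100 + 75 = 175
  bin 11: 75 = 75
No arrangement into 10 bins stays within capacity, so 11 is optimal.

11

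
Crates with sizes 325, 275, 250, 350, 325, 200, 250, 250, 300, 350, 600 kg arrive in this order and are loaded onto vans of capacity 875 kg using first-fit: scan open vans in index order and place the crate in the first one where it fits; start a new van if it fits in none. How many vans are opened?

5

  325 → van 1 (new)  [load 325/875]
  275 → van 1  [load 600/875]
  250 → van 1  [load 850/875]
  350 → van 2 (new)  [load 350/875]
  325 → van 2  [load 675/875]
  200 → van 2  [load 875/875]
  250 → van 3 (new)  [load 250/875]
  250 → van 3  [load 500/875]
  300 → van 3  [load 800/875]
  350 → van 4 (new)  [load 350/875]
  600 → van 5 (new)  [load 600/875]
5 vans opened.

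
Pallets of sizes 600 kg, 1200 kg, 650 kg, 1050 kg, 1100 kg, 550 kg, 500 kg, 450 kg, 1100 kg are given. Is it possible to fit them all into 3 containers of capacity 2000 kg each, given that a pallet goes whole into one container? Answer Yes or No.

Total = 7200 kg; ⌈7200/2000⌉ = 4.
At least 4 containers are required, but only 3 are allowed.

No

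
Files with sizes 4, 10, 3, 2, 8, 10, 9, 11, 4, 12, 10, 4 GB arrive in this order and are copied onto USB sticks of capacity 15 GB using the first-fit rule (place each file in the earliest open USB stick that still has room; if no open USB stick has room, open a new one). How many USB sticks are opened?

  4 → USB stick 1 (new)  [load 4/15]
  10 → USB stick 1  [load 14/15]
  3 → USB stick 2 (new)  [load 3/15]
  2 → USB stick 2  [load 5/15]
  8 → USB stick 2  [load 13/15]
  10 → USB stick 3 (new)  [load 10/15]
  9 → USB stick 4 (new)  [load 9/15]
  11 → USB stick 5 (new)  [load 11/15]
  4 → USB stick 3  [load 14/15]
  12 → USB stick 6 (new)  [load 12/15]
  10 → USB stick 7 (new)  [load 10/15]
  4 → USB stick 4  [load 13/15]
7 USB sticks opened.

7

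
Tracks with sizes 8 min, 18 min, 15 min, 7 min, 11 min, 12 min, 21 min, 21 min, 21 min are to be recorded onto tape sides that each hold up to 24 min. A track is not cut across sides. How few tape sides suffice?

7

Total = 21 + 21 + 21 + 18 + 15 + 12 + 11 + 8 + 7 = 134 min.
Lower bound: ⌈134/24⌉ = 6 tape sides.
A packing using 7 tape sides:
  side 1: 21 = 21
  side 2: 21 = 21
  side 3: 21 = 21
  side 4: 18 = 18
  side 5: 15 + 8 = 23
  side 6: 12 + 11 = 23
  side 7: 7 = 7
No arrangement into 6 tape sides stays within capacity, so 7 is optimal.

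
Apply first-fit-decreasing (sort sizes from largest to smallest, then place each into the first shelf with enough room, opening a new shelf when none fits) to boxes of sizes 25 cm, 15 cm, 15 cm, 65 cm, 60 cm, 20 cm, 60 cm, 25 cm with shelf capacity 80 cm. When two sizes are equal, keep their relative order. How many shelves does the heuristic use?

Sorted descending: 65, 60, 60, 25, 25, 20, 15, 15.
  65 → shelf 1 (new)  [load 65/80]
  60 → shelf 2 (new)  [load 60/80]
  60 → shelf 3 (new)  [load 60/80]
  25 → shelf 4 (new)  [load 25/80]
  25 → shelf 4  [load 50/80]
  20 → shelf 2  [load 80/80]
  15 → shelf 1  [load 80/80]
  15 → shelf 3  [load 75/80]
4 shelves opened.

4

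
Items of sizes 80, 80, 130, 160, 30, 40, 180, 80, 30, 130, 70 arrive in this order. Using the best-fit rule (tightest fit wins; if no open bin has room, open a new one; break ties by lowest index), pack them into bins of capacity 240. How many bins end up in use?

5

  80 → bin 1 (new)  [load 80/240]
  80 → bin 1  [load 160/240]
  130 → bin 2 (new)  [load 130/240]
  160 → bin 3 (new)  [load 160/240]
  30 → bin 1  [load 190/240]
  40 → bin 1  [load 230/240]
  180 → bin 4 (new)  [load 180/240]
  80 → bin 3  [load 240/240]
  30 → bin 4  [load 210/240]
  130 → bin 5 (new)  [load 130/240]
  70 → bin 2  [load 200/240]
5 bins opened.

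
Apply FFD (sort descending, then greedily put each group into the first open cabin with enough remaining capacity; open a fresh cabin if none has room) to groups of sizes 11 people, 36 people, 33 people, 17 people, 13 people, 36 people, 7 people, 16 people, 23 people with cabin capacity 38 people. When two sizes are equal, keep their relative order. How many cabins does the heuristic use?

Sorted descending: 36, 36, 33, 23, 17, 16, 13, 11, 7.
  36 → cabin 1 (new)  [load 36/38]
  36 → cabin 2 (new)  [load 36/38]
  33 → cabin 3 (new)  [load 33/38]
  23 → cabin 4 (new)  [load 23/38]
  17 → cabin 5 (new)  [load 17/38]
  16 → cabin 5  [load 33/38]
  13 → cabin 4  [load 36/38]
  11 → cabin 6 (new)  [load 11/38]
  7 → cabin 6  [load 18/38]
6 cabins opened.

6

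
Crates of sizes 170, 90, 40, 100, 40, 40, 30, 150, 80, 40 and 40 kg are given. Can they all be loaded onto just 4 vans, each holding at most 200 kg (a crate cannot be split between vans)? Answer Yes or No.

Total = 820 kg; ⌈820/200⌉ = 5.
At least 5 vans are required, but only 4 are allowed.

No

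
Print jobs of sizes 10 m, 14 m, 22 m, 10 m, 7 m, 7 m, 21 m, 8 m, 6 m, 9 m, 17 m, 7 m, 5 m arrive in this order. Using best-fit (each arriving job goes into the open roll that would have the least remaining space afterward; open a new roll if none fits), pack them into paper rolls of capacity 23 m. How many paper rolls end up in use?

  10 → roll 1 (new)  [load 10/23]
  14 → roll 2 (new)  [load 14/23]
  22 → roll 3 (new)  [load 22/23]
  10 → roll 1  [load 20/23]
  7 → roll 2  [load 21/23]
  7 → roll 4 (new)  [load 7/23]
  21 → roll 5 (new)  [load 21/23]
  8 → roll 4  [load 15/23]
  6 → roll 4  [load 21/23]
  9 → roll 6 (new)  [load 9/23]
  17 → roll 7 (new)  [load 17/23]
  7 → roll 6  [load 16/23]
  5 → roll 7  [load 22/23]
7 paper rolls opened.

7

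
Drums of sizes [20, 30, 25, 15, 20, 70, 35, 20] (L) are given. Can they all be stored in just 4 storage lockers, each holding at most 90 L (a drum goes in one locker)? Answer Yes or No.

Yes

A valid assignment using 3 storage lockers:
  locker 1: 70 + 20 = 90
  locker 2: 35 + 30 + 25 = 90
  locker 3: 20 + 20 + 15 = 55
That uses only 3 ≤ 4, so 4 storage lockers are enough.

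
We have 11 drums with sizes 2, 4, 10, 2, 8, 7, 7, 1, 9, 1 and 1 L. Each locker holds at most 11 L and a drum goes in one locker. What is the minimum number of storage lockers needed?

Total = 10 + 9 + 8 + 7 + 7 + 4 + 2 + 2 + 1 + 1 + 1 = 52 L.
Lower bound: ⌈52/11⌉ = 5 storage lockers.
A packing using 5 storage lockers:
  locker 1: 10 + 1 = 11
  locker 2: 9 + 2 = 11
  locker 3: 8 + 2 + 1 = 11
  locker 4: 7 + 4 = 11
  locker 5: 7 + 1 = 8
This matches the lower bound, so 5 is optimal.

5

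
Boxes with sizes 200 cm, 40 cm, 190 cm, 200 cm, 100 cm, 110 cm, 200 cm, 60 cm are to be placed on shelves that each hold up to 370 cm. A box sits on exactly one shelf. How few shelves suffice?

4

Total = 200 + 200 + 200 + 190 + 110 + 100 + 60 + 40 = 1100 cm.
Lower bound: ⌈1100/370⌉ = 3 shelves.
Also, 4 boxes each exceed 185 cm, and no two of those can share a shelf, so at least 4 shelves are needed.
A packing using 4 shelves:
  shelf 1: 200 + 110 + 60 = 370
  shelf 2: 200 + 100 + 40 = 340
  shelf 3: 200 = 200
  shelf 4: 190 = 190
This matches the lower bound, so 4 is optimal.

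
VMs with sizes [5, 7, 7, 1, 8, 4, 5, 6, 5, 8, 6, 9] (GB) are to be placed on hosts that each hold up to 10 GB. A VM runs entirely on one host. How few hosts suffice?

9

Total = 9 + 8 + 8 + 7 + 7 + 6 + 6 + 5 + 5 + 5 + 4 + 1 = 71 GB.
Lower bound: ⌈71/10⌉ = 8 hosts.
A packing using 9 hosts:
  host 1: 9 + 1 = 10
  host 2: 8 = 8
  host 3: 8 = 8
  host 4: 7 = 7
  host 5: 7 = 7
  host 6: 6 + 4 = 10
  host 7: 6 = 6
  host 8: 5 + 5 = 10
  host 9: 5 = 5
No arrangement into 8 hosts stays within capacity, so 9 is optimal.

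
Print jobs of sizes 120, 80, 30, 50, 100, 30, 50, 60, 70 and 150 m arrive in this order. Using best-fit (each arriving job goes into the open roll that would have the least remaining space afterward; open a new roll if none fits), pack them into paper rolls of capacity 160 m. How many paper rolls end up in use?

  120 → roll 1 (new)  [load 120/160]
  80 → roll 2 (new)  [load 80/160]
  30 → roll 1  [load 150/160]
  50 → roll 2  [load 130/160]
  100 → roll 3 (new)  [load 100/160]
  30 → roll 2  [load 160/160]
  50 → roll 3  [load 150/160]
  60 → roll 4 (new)  [load 60/160]
  70 → roll 4  [load 130/160]
  150 → roll 5 (new)  [load 150/160]
5 paper rolls opened.

5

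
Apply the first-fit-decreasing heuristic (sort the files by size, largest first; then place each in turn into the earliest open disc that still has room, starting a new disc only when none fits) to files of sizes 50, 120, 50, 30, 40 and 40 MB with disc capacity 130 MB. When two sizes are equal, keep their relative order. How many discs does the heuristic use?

Sorted descending: 120, 50, 50, 40, 40, 30.
  120 → disc 1 (new)  [load 120/130]
  50 → disc 2 (new)  [load 50/130]
  50 → disc 2  [load 100/130]
  40 → disc 3 (new)  [load 40/130]
  40 → disc 3  [load 80/130]
  30 → disc 2  [load 130/130]
3 discs opened.

3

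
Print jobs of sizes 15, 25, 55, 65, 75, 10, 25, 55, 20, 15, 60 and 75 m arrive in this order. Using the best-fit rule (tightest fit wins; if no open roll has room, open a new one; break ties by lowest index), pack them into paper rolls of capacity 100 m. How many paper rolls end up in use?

6

  15 → roll 1 (new)  [load 15/100]
  25 → roll 1  [load 40/100]
  55 → roll 1  [load 95/100]
  65 → roll 2 (new)  [load 65/100]
  75 → roll 3 (new)  [load 75/100]
  10 → roll 3  [load 85/100]
  25 → roll 2  [load 90/100]
  55 → roll 4 (new)  [load 55/100]
  20 → roll 4  [load 75/100]
  15 → roll 3  [load 100/100]
  60 → roll 5 (new)  [load 60/100]
  75 → roll 6 (new)  [load 75/100]
6 paper rolls opened.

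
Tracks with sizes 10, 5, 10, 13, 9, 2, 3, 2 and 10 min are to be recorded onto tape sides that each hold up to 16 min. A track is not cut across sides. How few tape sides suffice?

5

Total = 13 + 10 + 10 + 10 + 9 + 5 + 3 + 2 + 2 = 64 min.
Lower bound: ⌈64/16⌉ = 4 tape sides.
Also, 5 tracks each exceed 8 min, and no two of those can share a side, so at least 5 tape sides are needed.
A packing using 5 tape sides:
  side 1: 13 + 3 = 16
  side 2: 10 + 5 = 15
  side 3: 10 + 2 + 2 = 14
  side 4: 10 = 10
  side 5: 9 = 9
This matches the lower bound, so 5 is optimal.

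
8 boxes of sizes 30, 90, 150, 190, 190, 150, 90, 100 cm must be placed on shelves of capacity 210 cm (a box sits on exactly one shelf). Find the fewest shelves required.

Total = 190 + 190 + 150 + 150 + 100 + 90 + 90 + 30 = 990 cm.
Lower bound: ⌈990/210⌉ = 5 shelves.
A packing using 6 shelves:
  shelf 1: 190 = 190
  shelf 2: 190 = 190
  shelf 3: 150 + 30 = 180
  shelf 4: 150 = 150
  shelf 5: 100 + 90 = 190
  shelf 6: 90 = 90
No arrangement into 5 shelves stays within capacity, so 6 is optimal.

6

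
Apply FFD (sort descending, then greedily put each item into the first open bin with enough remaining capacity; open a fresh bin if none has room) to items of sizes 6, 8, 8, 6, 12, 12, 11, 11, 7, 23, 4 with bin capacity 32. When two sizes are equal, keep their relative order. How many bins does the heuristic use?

4

Sorted descending: 23, 12, 12, 11, 11, 8, 8, 7, 6, 6, 4.
  23 → bin 1 (new)  [load 23/32]
  12 → bin 2 (new)  [load 12/32]
  12 → bin 2  [load 24/32]
  11 → bin 3 (new)  [load 11/32]
  11 → bin 3  [load 22/32]
  8 → bin 1  [load 31/32]
  8 → bin 2  [load 32/32]
  7 → bin 3  [load 29/32]
  6 → bin 4 (new)  [load 6/32]
  6 → bin 4  [load 12/32]
  4 → bin 4  [load 16/32]
4 bins opened.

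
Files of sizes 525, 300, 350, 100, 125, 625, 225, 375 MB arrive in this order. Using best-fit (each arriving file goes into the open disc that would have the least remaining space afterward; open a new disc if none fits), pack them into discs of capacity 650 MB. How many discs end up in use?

  525 → disc 1 (new)  [load 525/650]
  300 → disc 2 (new)  [load 300/650]
  350 → disc 2  [load 650/650]
  100 → disc 1  [load 625/650]
  125 → disc 3 (new)  [load 125/650]
  625 → disc 4 (new)  [load 625/650]
  225 → disc 3  [load 350/650]
  375 → disc 5 (new)  [load 375/650]
5 discs opened.

5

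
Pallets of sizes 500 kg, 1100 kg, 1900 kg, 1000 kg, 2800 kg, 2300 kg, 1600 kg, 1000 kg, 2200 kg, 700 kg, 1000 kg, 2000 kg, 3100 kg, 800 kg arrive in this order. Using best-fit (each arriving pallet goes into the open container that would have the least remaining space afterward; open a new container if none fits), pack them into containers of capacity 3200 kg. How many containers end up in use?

  500 → container 1 (new)  [load 500/3200]
  1100 → container 1  [load 1600/3200]
  1900 → container 2 (new)  [load 1900/3200]
  1000 → container 2  [load 2900/3200]
  2800 → container 3 (new)  [load 2800/3200]
  2300 → container 4 (new)  [load 2300/3200]
  1600 → container 1  [load 3200/3200]
  1000 → container 5 (new)  [load 1000/3200]
  2200 → container 5  [load 3200/3200]
  700 → container 4  [load 3000/3200]
  1000 → container 6 (new)  [load 1000/3200]
  2000 → container 6  [load 3000/3200]
  3100 → container 7 (new)  [load 3100/3200]
  800 → container 8 (new)  [load 800/3200]
8 containers opened.

8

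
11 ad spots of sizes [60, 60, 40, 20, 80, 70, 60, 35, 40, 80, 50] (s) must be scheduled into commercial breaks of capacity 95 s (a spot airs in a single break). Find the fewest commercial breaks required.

8

Total = 80 + 80 + 70 + 60 + 60 + 60 + 50 + 40 + 40 + 35 + 20 = 595 s.
Lower bound: ⌈595/95⌉ = 7 commercial breaks.
A packing using 8 commercial breaks:
  break 1: 80 = 80
  break 2: 80 = 80
  break 3: 70 + 20 = 90
  break 4: 60 + 35 = 95
  break 5: 60 = 60
  break 6: 60 = 60
  break 7: 50 + 40 = 90
  break 8: 40 = 40
No arrangement into 7 commercial breaks stays within capacity, so 8 is optimal.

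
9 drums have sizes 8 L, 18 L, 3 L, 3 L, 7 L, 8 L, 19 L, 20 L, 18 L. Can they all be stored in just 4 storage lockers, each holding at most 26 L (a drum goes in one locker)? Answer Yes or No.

A valid assignment using 4 storage lockers:
  locker 1: 20 + 3 + 3 = 26
  locker 2: 19 + 7 = 26
  locker 3: 18 + 8 = 26
  locker 4: 18 + 8 = 26
Every load is within 26 L, so 4 storage lockers suffice.

Yes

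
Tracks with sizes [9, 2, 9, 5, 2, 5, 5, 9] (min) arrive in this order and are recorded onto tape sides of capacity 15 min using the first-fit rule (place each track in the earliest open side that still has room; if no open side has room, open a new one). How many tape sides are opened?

  9 → side 1 (new)  [load 9/15]
  2 → side 1  [load 11/15]
  9 → side 2 (new)  [load 9/15]
  5 → side 2  [load 14/15]
  2 → side 1  [load 13/15]
  5 → side 3 (new)  [load 5/15]
  5 → side 3  [load 10/15]
  9 → side 4 (new)  [load 9/15]
4 tape sides opened.

4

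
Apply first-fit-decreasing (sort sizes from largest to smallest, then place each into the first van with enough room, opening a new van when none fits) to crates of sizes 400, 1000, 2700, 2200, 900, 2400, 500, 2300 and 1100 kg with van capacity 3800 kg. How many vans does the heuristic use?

Sorted descending: 2700, 2400, 2300, 2200, 1100, 1000, 900, 500, 400.
  2700 → van 1 (new)  [load 2700/3800]
  2400 → van 2 (new)  [load 2400/3800]
  2300 → van 3 (new)  [load 2300/3800]
  2200 → van 4 (new)  [load 2200/3800]
  1100 → van 1  [load 3800/3800]
  1000 → van 2  [load 3400/3800]
  900 → van 3  [load 3200/3800]
  500 → van 3  [load 3700/3800]
  400 → van 2  [load 3800/3800]
4 vans opened.

4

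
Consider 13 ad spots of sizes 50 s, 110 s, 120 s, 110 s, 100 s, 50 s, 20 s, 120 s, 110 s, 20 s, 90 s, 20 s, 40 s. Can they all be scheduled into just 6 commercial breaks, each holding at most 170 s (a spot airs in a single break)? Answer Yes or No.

No

Total = 960 s; ⌈960/170⌉ = 6.
7 ad spots each exceed half the capacity and cannot share a break, forcing at least 7 commercial breaks.
At least 7 commercial breaks are required, but only 6 are allowed.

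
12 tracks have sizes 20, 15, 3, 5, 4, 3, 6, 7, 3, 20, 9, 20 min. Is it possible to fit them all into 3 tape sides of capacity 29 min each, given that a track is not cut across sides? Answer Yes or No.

No

Total = 115 min; ⌈115/29⌉ = 4.
At least 4 tape sides are required, but only 3 are allowed.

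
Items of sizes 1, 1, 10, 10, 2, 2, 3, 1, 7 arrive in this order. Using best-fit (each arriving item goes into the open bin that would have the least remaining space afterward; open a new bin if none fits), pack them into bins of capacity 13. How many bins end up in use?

  1 → bin 1 (new)  [load 1/13]
  1 → bin 1  [load 2/13]
  10 → bin 1  [load 12/13]
  10 → bin 2 (new)  [load 10/13]
  2 → bin 2  [load 12/13]
  2 → bin 3 (new)  [load 2/13]
  3 → bin 3  [load 5/13]
  1 → bin 1  [load 13/13]
  7 → bin 3  [load 12/13]
3 bins opened.

3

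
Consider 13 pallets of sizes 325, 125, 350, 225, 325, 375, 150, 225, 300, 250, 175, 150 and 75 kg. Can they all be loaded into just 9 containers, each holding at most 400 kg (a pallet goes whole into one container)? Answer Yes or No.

Yes

A valid assignment using 9 containers:
  container 1: 375 = 375
  container 2: 350 = 350
  container 3: 325 + 75 = 400
  container 4: 325 = 325
  container 5: 300 = 300
  container 6: 250 + 150 = 400
  container 7: 225 + 175 = 400
  container 8: 225 + 150 = 375
  container 9: 125 = 125
Every load is within 400 kg, so 9 containers suffice.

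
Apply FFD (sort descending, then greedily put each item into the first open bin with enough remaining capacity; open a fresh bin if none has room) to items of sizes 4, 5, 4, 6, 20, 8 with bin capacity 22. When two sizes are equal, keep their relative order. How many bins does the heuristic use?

3

Sorted descending: 20, 8, 6, 5, 4, 4.
  20 → bin 1 (new)  [load 20/22]
  8 → bin 2 (new)  [load 8/22]
  6 → bin 2  [load 14/22]
  5 → bin 2  [load 19/22]
  4 → bin 3 (new)  [load 4/22]
  4 → bin 3  [load 8/22]
3 bins opened.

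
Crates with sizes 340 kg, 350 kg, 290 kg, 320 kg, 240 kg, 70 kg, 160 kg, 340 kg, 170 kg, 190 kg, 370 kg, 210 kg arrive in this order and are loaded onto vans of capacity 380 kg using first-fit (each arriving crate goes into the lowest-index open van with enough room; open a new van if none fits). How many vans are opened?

10

  340 → van 1 (new)  [load 340/380]
  350 → van 2 (new)  [load 350/380]
  290 → van 3 (new)  [load 290/380]
  320 → van 4 (new)  [load 320/380]
  240 → van 5 (new)  [load 240/380]
  70 → van 3  [load 360/380]
  160 → van 6 (new)  [load 160/380]
  340 → van 7 (new)  [load 340/380]
  170 → van 6  [load 330/380]
  190 → van 8 (new)  [load 190/380]
  370 → van 9 (new)  [load 370/380]
  210 → van 10 (new)  [load 210/380]
10 vans opened.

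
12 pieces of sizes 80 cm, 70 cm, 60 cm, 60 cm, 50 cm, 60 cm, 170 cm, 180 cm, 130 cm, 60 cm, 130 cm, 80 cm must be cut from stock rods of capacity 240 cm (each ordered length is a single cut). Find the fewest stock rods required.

Total = 180 + 170 + 130 + 130 + 80 + 80 + 70 + 60 + 60 + 60 + 60 + 50 = 1130 cm.
Lower bound: ⌈1130/240⌉ = 5 stock rods.
A packing using 5 stock rods:
  stock rod 1: 180 + 60 = 240
  stock rod 2: 170 + 70 = 240
  stock rod 3: 130 + 80 = 210
  stock rod 4: 130 + 80 = 210
  stock rod 5: 60 + 60 + 60 + 50 = 230
This matches the lower bound, so 5 is optimal.

5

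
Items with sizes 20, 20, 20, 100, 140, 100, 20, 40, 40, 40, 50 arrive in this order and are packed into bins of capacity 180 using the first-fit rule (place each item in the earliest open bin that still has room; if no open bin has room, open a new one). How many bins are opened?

4

  20 → bin 1 (new)  [load 20/180]
  20 → bin 1  [load 40/180]
  20 → bin 1  [load 60/180]
  100 → bin 1  [load 160/180]
  140 → bin 2 (new)  [load 140/180]
  100 → bin 3 (new)  [load 100/180]
  20 → bin 1  [load 180/180]
  40 → bin 2  [load 180/180]
  40 → bin 3  [load 140/180]
  40 → bin 3  [load 180/180]
  50 → bin 4 (new)  [load 50/180]
4 bins opened.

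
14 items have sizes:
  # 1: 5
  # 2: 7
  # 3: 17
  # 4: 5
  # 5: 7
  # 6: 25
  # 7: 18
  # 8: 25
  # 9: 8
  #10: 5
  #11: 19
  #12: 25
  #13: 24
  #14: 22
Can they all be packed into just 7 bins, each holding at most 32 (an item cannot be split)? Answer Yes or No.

No

Total = 212; ⌈212/32⌉ = 7.
8 items each exceed half the capacity and cannot share a bin, forcing at least 8 bins.
At least 8 bins are required, but only 7 are allowed.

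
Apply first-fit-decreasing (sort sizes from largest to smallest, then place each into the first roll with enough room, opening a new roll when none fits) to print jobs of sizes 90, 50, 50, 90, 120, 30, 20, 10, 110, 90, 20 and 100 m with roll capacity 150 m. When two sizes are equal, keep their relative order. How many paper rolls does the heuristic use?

Sorted descending: 120, 110, 100, 90, 90, 90, 50, 50, 30, 20, 20, 10.
  120 → roll 1 (new)  [load 120/150]
  110 → roll 2 (new)  [load 110/150]
  100 → roll 3 (new)  [load 100/150]
  90 → roll 4 (new)  [load 90/150]
  90 → roll 5 (new)  [load 90/150]
  90 → roll 6 (new)  [load 90/150]
  50 → roll 3  [load 150/150]
  50 → roll 4  [load 140/150]
  30 → roll 1  [load 150/150]
  20 → roll 2  [load 130/150]
  20 → roll 2  [load 150/150]
  10 → roll 4  [load 150/150]
6 paper rolls opened.

6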